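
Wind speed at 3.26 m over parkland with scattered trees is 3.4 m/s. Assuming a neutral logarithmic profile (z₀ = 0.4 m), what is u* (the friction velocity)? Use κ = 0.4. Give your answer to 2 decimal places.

u* ≈ 0.65 m/s

Log law: V(z) = (u*/κ) · ln(z/z₀) ⇒ u* = κ · V / ln(z/z₀)
u* = 0.4 × 3.4 / ln(3.26/0.4) = 0.4 × 3.4 / 2.0980
   = 1.3600 / 2.0980 = 0.6482 m/s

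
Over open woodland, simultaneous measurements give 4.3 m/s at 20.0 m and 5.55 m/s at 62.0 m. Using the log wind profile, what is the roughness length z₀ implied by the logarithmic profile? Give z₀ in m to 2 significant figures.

z₀ ≈ 0.41 m

Log law: V(z) ∝ ln(z/z₀). With r = V₁/V₂ = 4.3/5.55 = 0.77477,
r · ln(z₂/z₀) = ln(z₁/z₀) ⇒ ln z₀ = (ln z₁ − r·ln z₂)/(1 − r)
ln z₀ = (2.99573 − 0.77477×4.12713) / 0.22523 = -0.8963
z₀ = exp(-0.8963) = 0.4081 m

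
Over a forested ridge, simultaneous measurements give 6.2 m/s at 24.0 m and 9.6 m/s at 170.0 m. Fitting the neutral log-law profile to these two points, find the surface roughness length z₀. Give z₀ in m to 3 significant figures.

z₀ ≈ 0.676 m

Log law: V(z) ∝ ln(z/z₀). With r = V₁/V₂ = 6.2/9.6 = 0.64583,
r · ln(z₂/z₀) = ln(z₁/z₀) ⇒ ln z₀ = (ln z₁ − r·ln z₂)/(1 − r)
ln z₀ = (3.17805 − 0.64583×5.13580) / 0.35417 = -0.3920
z₀ = exp(-0.3920) = 0.6757 m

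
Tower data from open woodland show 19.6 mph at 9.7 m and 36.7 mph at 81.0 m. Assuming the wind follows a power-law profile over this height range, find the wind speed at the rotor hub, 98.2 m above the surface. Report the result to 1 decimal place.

First find α: α = ln(V₂/V₁)/ln(z₂/z₁) = ln(36.7/19.6)/ln(81.0/9.7) = 0.62725/2.12232 = 0.2955
Extrapolate from 81.0 m to 98.2 m: V₃ = 36.7 × (98.2/81.0)^0.2955 = 36.7 × 1.0586 = 38.8492 mph

38.8 mph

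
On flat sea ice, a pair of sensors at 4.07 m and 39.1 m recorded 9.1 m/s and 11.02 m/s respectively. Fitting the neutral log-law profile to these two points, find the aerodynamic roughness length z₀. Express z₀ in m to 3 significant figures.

Log law: V(z) ∝ ln(z/z₀). With r = V₁/V₂ = 9.1/11.02 = 0.82577,
r · ln(z₂/z₀) = ln(z₁/z₀) ⇒ ln z₀ = (ln z₁ − r·ln z₂)/(1 − r)
ln z₀ = (1.40364 − 0.82577×3.66612) / 0.17423 = -9.3196
z₀ = exp(-9.3196) = 0.00008965 m

z₀ ≈ 0.0000897 m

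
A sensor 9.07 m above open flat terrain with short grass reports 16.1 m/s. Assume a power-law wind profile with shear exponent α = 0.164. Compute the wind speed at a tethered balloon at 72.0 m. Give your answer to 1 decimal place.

Power-law profile: V₂ = V₁ · (z₂/z₁)^α
V₂ = 16.1 × (72.0/9.07)^0.164 = 16.1 × (7.9383)^0.164
    = 16.1 × 1.4046 = 22.6142 m/s

22.6 m/s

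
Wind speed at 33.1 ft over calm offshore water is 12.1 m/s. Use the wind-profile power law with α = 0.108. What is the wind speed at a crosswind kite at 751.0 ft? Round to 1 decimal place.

17.0 m/s

Power-law profile: V₂ = V₁ · (z₂/z₁)^α
V₂ = 12.1 × (751.0/33.1)^0.108 = 12.1 × (22.6888)^0.108
    = 12.1 × 1.4010 = 16.9517 m/s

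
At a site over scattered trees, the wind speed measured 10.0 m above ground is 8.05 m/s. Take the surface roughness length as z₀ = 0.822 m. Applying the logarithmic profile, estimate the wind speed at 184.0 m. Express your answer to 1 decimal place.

17.4 m/s

Log law: V(z) ∝ ln(z/z₀), so V₂/V₁ = ln(z₂/z₀) / ln(z₁/z₀).
ln(184.0/0.822) = 5.4110, ln(10.0/0.822) = 2.4986
V₂ = 8.05 × 5.4110/2.4986 = 8.05 × 2.1656 = 17.4330 m/s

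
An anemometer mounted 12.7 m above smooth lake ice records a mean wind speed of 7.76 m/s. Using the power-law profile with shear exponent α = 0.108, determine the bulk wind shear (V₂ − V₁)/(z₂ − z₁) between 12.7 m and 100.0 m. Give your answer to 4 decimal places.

0.0222 m/s/m

Power law: V₂ = V₁ · (z₂/z₁)^α = 7.76 × (7.8740)^0.108 = 9.6973 m/s
ΔV/Δz = (9.6973 − 7.76)/(100.0 − 12.7) = 1.9373/87.3000 = 0.02219 m/s/m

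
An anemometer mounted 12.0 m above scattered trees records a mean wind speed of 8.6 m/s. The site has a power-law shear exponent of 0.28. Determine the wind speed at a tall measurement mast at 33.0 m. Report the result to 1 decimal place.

Power-law profile: V₂ = V₁ · (z₂/z₁)^α
V₂ = 8.6 × (33.0/12.0)^0.28 = 8.6 × (2.7500)^0.28
    = 8.6 × 1.3274 = 11.4159 m/s

11.4 m/s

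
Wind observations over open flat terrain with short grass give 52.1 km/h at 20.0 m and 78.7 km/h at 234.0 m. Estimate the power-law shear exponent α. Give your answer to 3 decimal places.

Power law: V₂/V₁ = (z₂/z₁)^α ⇒ α = ln(V₂/V₁) / ln(z₂/z₁)
α = ln(78.7/52.1) / ln(234.0/20.0) = ln(1.5106) / ln(11.7000)
  = 0.41248 / 2.45959 = 0.16770

α ≈ 0.168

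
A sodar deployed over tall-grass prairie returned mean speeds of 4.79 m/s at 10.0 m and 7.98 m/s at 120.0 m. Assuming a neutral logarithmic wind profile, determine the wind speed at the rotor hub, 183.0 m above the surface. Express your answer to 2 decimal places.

Log law: V ∝ ln(z/z₀). From the pair, with r = V₁/V₂ = 0.60025,
ln z₀ = (ln z₁ − r·ln z₂)/(1 − r) = (2.3026 − 0.60025×4.7875)/0.39975 = -1.4287 → z₀ = 0.2396 m
V₃ = V₁ · ln(z₃/z₀)/ln(z₁/z₀) = 4.79 × 6.6382/3.7313 = 8.5217 m/s

8.52 m/s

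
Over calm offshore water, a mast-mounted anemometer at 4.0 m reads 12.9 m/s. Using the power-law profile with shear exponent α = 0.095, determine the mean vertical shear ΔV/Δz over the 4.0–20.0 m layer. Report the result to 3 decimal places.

0.133 m/s/m

Power law: V₂ = V₁ · (z₂/z₁)^α = 12.9 × (5.0000)^0.095 = 15.0311 m/s
ΔV/Δz = (15.0311 − 12.9)/(20.0 − 4.0) = 2.1311/16.0000 = 0.13320 m/s/m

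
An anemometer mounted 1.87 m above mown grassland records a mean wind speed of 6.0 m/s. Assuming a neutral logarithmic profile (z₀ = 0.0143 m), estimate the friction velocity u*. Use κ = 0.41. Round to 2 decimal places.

u* ≈ 0.50 m/s

Log law: V(z) = (u*/κ) · ln(z/z₀) ⇒ u* = κ · V / ln(z/z₀)
u* = 0.41 × 6.0 / ln(1.87/0.0143) = 0.41 × 6.0 / 4.8734
   = 2.4600 / 4.8734 = 0.5048 m/s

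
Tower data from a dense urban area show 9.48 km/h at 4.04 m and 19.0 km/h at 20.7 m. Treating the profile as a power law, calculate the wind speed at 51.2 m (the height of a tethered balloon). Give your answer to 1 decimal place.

27.9 km/h

First find α: α = ln(V₂/V₁)/ln(z₂/z₁) = ln(19.0/9.48)/ln(20.7/4.04) = 0.69525/1.63389 = 0.4255
Extrapolate from 20.7 m to 51.2 m: V₃ = 19.0 × (51.2/20.7)^0.4255 = 19.0 × 1.4701 = 27.9326 km/h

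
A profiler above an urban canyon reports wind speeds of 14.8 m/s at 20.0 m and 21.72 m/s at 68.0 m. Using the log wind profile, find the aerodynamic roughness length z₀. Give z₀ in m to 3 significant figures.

Log law: V(z) ∝ ln(z/z₀). With r = V₁/V₂ = 14.8/21.72 = 0.68140,
r · ln(z₂/z₀) = ln(z₁/z₀) ⇒ ln z₀ = (ln z₁ − r·ln z₂)/(1 − r)
ln z₀ = (2.99573 − 0.68140×4.21951) / 0.31860 = 0.3784
z₀ = exp(0.3784) = 1.460 m

z₀ ≈ 1.46 m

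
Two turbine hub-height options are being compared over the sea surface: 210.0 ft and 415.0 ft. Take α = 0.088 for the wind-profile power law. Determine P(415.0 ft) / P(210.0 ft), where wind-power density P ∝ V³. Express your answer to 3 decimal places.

Speed ratio: V_B/V_A = (z_B/z_A)^α = (415.0/210.0)^0.088 = (1.9762)^0.088 = 1.06178
Power-density ratio: P_B/P_A = (V_B/V_A)³ = (1.06178)³ = 1.19701

1.197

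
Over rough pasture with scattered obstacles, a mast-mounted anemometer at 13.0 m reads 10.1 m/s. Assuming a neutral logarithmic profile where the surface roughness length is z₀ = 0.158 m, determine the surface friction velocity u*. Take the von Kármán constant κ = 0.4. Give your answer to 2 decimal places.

u* ≈ 0.92 m/s

Log law: V(z) = (u*/κ) · ln(z/z₀) ⇒ u* = κ · V / ln(z/z₀)
u* = 0.4 × 10.1 / ln(13.0/0.158) = 0.4 × 10.1 / 4.4101
   = 4.0400 / 4.4101 = 0.9161 m/s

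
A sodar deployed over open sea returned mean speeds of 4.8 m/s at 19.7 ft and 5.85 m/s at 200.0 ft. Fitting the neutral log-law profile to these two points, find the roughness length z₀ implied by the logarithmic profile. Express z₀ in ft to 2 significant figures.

z₀ ≈ 0.00049 ft

Log law: V(z) ∝ ln(z/z₀). With r = V₁/V₂ = 4.8/5.85 = 0.82051,
r · ln(z₂/z₀) = ln(z₁/z₀) ⇒ ln z₀ = (ln z₁ − r·ln z₂)/(1 − r)
ln z₀ = (2.98062 − 0.82051×5.29832) / 0.17949 = -7.6146
z₀ = exp(-7.6146) = 0.0004932 ft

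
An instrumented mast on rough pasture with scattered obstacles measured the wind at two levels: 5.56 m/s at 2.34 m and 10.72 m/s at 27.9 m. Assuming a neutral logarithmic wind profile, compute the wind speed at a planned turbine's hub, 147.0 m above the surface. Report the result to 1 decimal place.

Log law: V ∝ ln(z/z₀). From the pair, with r = V₁/V₂ = 0.51866,
ln z₀ = (ln z₁ − r·ln z₂)/(1 − r) = (0.8502 − 0.51866×3.3286)/0.48134 = -1.8205 → z₀ = 0.1620 m
V₃ = V₁ · ln(z₃/z₀)/ln(z₁/z₀) = 5.56 × 6.8109/2.6706 = 14.1798 m/s

14.2 m/s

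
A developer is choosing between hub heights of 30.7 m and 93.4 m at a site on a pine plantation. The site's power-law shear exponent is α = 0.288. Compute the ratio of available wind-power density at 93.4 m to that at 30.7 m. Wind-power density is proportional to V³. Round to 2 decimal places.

2.62

Speed ratio: V_B/V_A = (z_B/z_A)^α = (93.4/30.7)^0.288 = (3.0423)^0.288 = 1.37773
Power-density ratio: P_B/P_A = (V_B/V_A)³ = (1.37773)³ = 2.61512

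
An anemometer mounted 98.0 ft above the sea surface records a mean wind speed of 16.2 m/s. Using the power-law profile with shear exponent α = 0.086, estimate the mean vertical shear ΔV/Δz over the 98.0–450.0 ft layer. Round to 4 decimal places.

0.0064 m/s/ft

Power law: V₂ = V₁ · (z₂/z₁)^α = 16.2 × (4.5918)^0.086 = 18.4691 m/s
ΔV/Δz = (18.4691 − 16.2)/(450.0 − 98.0) = 2.2691/352.0000 = 0.00645 m/s/ft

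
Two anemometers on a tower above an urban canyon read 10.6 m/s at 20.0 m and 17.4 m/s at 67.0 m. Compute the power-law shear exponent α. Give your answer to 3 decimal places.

Power law: V₂/V₁ = (z₂/z₁)^α ⇒ α = ln(V₂/V₁) / ln(z₂/z₁)
α = ln(17.4/10.6) / ln(67.0/20.0) = ln(1.6415) / ln(3.3500)
  = 0.49562 / 1.20896 = 0.40995

α ≈ 0.410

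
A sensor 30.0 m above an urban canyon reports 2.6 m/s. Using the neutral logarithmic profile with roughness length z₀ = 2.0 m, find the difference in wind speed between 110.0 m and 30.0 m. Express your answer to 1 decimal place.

Log law: V₂ = V₁ · ln(z₂/z₀)/ln(z₁/z₀) = 2.6 × 4.0073/2.7081 = 3.8474 m/s
ΔV = 3.8474 − 2.6 = 1.2474 m/s

1.2 m/s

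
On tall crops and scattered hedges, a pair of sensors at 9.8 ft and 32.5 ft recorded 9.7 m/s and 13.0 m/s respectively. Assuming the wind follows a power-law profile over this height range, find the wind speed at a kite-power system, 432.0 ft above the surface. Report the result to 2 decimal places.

First find α: α = ln(V₂/V₁)/ln(z₂/z₁) = ln(13.0/9.7)/ln(32.5/9.8) = 0.29282/1.19886 = 0.2443
Extrapolate from 32.5 ft to 432.0 ft: V₃ = 13.0 × (432.0/32.5)^0.2443 = 13.0 × 1.8812 = 24.4560 m/s

24.46 m/s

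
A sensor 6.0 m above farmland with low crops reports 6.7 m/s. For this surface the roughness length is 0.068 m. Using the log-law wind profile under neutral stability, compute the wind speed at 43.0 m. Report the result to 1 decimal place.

Log law: V(z) ∝ ln(z/z₀), so V₂/V₁ = ln(z₂/z₀) / ln(z₁/z₀).
ln(43.0/0.068) = 6.4494, ln(6.0/0.068) = 4.4800
V₂ = 6.7 × 6.4494/4.4800 = 6.7 × 1.4396 = 9.6454 m/s

9.6 m/s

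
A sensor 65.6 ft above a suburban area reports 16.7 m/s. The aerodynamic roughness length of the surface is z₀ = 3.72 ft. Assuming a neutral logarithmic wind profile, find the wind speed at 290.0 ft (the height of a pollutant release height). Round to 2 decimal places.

25.35 m/s

Log law: V(z) ∝ ln(z/z₀), so V₂/V₁ = ln(z₂/z₀) / ln(z₁/z₀).
ln(290.0/3.72) = 4.3562, ln(65.6/3.72) = 2.8699
V₂ = 16.7 × 4.3562/2.8699 = 16.7 × 1.5179 = 25.3490 m/s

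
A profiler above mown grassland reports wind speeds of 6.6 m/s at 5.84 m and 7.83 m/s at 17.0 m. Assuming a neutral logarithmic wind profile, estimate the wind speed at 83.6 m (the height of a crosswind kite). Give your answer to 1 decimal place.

Log law: V ∝ ln(z/z₀). From the pair, with r = V₁/V₂ = 0.84291,
ln z₀ = (ln z₁ − r·ln z₂)/(1 − r) = (1.7647 − 0.84291×2.8332)/0.15709 = -3.9686 → z₀ = 0.01890 m
V₃ = V₁ · ln(z₃/z₀)/ln(z₁/z₀) = 6.6 × 8.3946/5.7333 = 9.6636 m/s

9.7 m/s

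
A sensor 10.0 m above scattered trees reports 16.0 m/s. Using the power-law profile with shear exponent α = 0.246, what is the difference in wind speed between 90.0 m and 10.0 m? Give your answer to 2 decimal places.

11.47 m/s

Power law: V₂ = V₁ · (z₂/z₁)^α = 16.0 × (9.0000)^0.246 = 27.4703 m/s
ΔV = 27.4703 − 16.0 = 11.4703 m/s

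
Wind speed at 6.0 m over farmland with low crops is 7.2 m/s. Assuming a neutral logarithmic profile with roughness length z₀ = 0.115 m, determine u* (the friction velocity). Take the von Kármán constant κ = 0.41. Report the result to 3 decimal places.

Log law: V(z) = (u*/κ) · ln(z/z₀) ⇒ u* = κ · V / ln(z/z₀)
u* = 0.41 × 7.2 / ln(6.0/0.115) = 0.41 × 7.2 / 3.9546
   = 2.9520 / 3.9546 = 0.7465 m/s

u* ≈ 0.746 m/s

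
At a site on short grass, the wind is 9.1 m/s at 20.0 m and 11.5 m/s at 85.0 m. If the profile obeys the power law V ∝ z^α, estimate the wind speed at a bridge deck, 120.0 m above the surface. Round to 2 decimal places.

First find α: α = ln(V₂/V₁)/ln(z₂/z₁) = ln(11.5/9.1)/ln(85.0/20.0) = 0.23407/1.44692 = 0.1618
Extrapolate from 85.0 m to 120.0 m: V₃ = 11.5 × (120.0/85.0)^0.1618 = 11.5 × 1.0574 = 12.1598 m/s

12.16 m/s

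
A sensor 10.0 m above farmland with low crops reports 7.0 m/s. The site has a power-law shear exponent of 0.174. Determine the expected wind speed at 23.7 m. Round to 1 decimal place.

Power-law profile: V₂ = V₁ · (z₂/z₁)^α
V₂ = 7.0 × (23.7/10.0)^0.174 = 7.0 × (2.3700)^0.174
    = 7.0 × 1.1620 = 8.1340 m/s

8.1 m/s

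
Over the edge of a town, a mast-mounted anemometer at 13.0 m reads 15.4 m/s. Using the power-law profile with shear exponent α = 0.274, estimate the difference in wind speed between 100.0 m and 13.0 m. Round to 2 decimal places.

Power law: V₂ = V₁ · (z₂/z₁)^α = 15.4 × (7.6923)^0.274 = 26.9340 m/s
ΔV = 26.9340 − 15.4 = 11.5340 m/s

11.53 m/s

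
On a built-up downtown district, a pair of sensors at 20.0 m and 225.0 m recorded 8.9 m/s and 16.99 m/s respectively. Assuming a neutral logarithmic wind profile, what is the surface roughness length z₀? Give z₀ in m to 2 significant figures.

Log law: V(z) ∝ ln(z/z₀). With r = V₁/V₂ = 8.9/16.99 = 0.52384,
r · ln(z₂/z₀) = ln(z₁/z₀) ⇒ ln z₀ = (ln z₁ − r·ln z₂)/(1 − r)
ln z₀ = (2.99573 − 0.52384×5.41610) / 0.47616 = 0.3330
z₀ = exp(0.3330) = 1.395 m

z₀ ≈ 1.4 m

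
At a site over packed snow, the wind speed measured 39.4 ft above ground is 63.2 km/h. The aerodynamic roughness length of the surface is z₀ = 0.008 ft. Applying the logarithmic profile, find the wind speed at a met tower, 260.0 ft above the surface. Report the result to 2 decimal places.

77.23 km/h

Log law: V(z) ∝ ln(z/z₀), so V₂/V₁ = ln(z₂/z₀) / ln(z₁/z₀).
ln(260.0/0.008) = 10.3890, ln(39.4/0.008) = 8.5021
V₂ = 63.2 × 10.3890/8.5021 = 63.2 × 1.2219 = 77.2263 km/h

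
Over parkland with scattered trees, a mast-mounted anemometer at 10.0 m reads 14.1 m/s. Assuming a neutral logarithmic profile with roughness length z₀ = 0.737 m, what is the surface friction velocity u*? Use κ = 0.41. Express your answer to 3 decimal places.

u* ≈ 2.217 m/s

Log law: V(z) = (u*/κ) · ln(z/z₀) ⇒ u* = κ · V / ln(z/z₀)
u* = 0.41 × 14.1 / ln(10.0/0.737) = 0.41 × 14.1 / 2.6078
   = 5.7810 / 2.6078 = 2.2169 m/s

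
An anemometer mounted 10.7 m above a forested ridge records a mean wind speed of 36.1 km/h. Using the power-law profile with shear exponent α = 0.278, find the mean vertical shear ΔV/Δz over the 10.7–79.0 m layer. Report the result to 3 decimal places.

0.393 km/h/m

Power law: V₂ = V₁ · (z₂/z₁)^α = 36.1 × (7.3832)^0.278 = 62.9331 km/h
ΔV/Δz = (62.9331 − 36.1)/(79.0 − 10.7) = 26.8331/68.3000 = 0.39287 km/h/m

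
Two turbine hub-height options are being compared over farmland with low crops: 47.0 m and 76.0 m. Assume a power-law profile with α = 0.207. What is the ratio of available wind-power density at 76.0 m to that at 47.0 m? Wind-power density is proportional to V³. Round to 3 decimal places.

Speed ratio: V_B/V_A = (z_B/z_A)^α = (76.0/47.0)^0.207 = (1.6170)^0.207 = 1.10460
Power-density ratio: P_B/P_A = (V_B/V_A)³ = (1.10460)³ = 1.34776

1.348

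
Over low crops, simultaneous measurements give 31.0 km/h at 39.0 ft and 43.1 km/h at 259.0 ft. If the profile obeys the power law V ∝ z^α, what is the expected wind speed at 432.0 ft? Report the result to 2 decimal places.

47.11 km/h

First find α: α = ln(V₂/V₁)/ln(z₂/z₁) = ln(43.1/31.0)/ln(259.0/39.0) = 0.32954/1.89327 = 0.1741
Extrapolate from 259.0 ft to 432.0 ft: V₃ = 43.1 × (432.0/259.0)^0.1741 = 43.1 × 1.0931 = 47.1140 km/h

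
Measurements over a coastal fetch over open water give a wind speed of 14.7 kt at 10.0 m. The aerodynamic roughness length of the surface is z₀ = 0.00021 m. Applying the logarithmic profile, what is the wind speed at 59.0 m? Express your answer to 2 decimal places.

Log law: V(z) ∝ ln(z/z₀), so V₂/V₁ = ln(z₂/z₀) / ln(z₁/z₀).
ln(59.0/0.00021) = 12.5459, ln(10.0/0.00021) = 10.7710
V₂ = 14.7 × 12.5459/10.7710 = 14.7 × 1.1648 = 17.1224 kt

17.12 kt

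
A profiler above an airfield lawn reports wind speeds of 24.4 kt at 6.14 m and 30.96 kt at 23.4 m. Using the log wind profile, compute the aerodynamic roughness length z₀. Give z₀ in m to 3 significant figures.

Log law: V(z) ∝ ln(z/z₀). With r = V₁/V₂ = 24.4/30.96 = 0.78811,
r · ln(z₂/z₀) = ln(z₁/z₀) ⇒ ln z₀ = (ln z₁ − r·ln z₂)/(1 − r)
ln z₀ = (1.81482 − 0.78811×3.15274) / 0.21189 = -3.1616
z₀ = exp(-3.1616) = 0.04236 m

z₀ ≈ 0.0424 m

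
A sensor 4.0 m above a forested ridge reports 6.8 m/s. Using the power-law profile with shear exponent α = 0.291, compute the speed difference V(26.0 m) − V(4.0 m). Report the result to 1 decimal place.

Power law: V₂ = V₁ · (z₂/z₁)^α = 6.8 × (6.5000)^0.291 = 11.7238 m/s
ΔV = 11.7238 − 6.8 = 4.9238 m/s

4.9 m/s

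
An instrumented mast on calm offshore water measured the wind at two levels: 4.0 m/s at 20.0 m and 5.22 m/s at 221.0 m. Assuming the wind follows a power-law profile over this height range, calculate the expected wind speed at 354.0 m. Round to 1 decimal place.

5.5 m/s

First find α: α = ln(V₂/V₁)/ln(z₂/z₁) = ln(5.22/4.0)/ln(221.0/20.0) = 0.26620/2.40243 = 0.1108
Extrapolate from 221.0 m to 354.0 m: V₃ = 5.22 × (354.0/221.0)^0.1108 = 5.22 × 1.0536 = 5.4997 m/s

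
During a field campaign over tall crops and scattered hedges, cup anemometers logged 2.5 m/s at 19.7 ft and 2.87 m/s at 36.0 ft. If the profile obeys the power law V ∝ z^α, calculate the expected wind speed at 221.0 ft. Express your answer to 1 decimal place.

4.3 m/s

First find α: α = ln(V₂/V₁)/ln(z₂/z₁) = ln(2.87/2.5)/ln(36.0/19.7) = 0.13802/0.60290 = 0.2289
Extrapolate from 36.0 ft to 221.0 ft: V₃ = 2.87 × (221.0/36.0)^0.2289 = 2.87 × 1.5150 = 4.3481 m/s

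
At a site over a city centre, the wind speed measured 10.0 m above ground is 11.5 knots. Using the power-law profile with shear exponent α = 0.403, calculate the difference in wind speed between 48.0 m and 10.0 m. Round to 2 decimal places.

Power law: V₂ = V₁ · (z₂/z₁)^α = 11.5 × (4.8000)^0.403 = 21.6390 knots
ΔV = 21.6390 − 11.5 = 10.1390 knots

10.14 knots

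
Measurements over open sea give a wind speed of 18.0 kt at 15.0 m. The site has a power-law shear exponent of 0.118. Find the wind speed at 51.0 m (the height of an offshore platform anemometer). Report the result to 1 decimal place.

Power-law profile: V₂ = V₁ · (z₂/z₁)^α
V₂ = 18.0 × (51.0/15.0)^0.118 = 18.0 × (3.4000)^0.118
    = 18.0 × 1.1554 = 20.7963 kt

20.8 kt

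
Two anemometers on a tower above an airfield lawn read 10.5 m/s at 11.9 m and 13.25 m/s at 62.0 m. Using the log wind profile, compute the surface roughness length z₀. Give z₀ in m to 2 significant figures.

Log law: V(z) ∝ ln(z/z₀). With r = V₁/V₂ = 10.5/13.25 = 0.79245,
r · ln(z₂/z₀) = ln(z₁/z₀) ⇒ ln z₀ = (ln z₁ − r·ln z₂)/(1 − r)
ln z₀ = (2.47654 − 0.79245×4.12713) / 0.20755 = -3.8257
z₀ = exp(-3.8257) = 0.02180 m

z₀ ≈ 0.022 m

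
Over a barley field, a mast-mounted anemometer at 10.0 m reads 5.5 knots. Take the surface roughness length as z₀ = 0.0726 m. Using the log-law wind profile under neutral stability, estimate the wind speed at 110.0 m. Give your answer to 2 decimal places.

Log law: V(z) ∝ ln(z/z₀), so V₂/V₁ = ln(z₂/z₀) / ln(z₁/z₀).
ln(110.0/0.0726) = 7.3233, ln(10.0/0.0726) = 4.9254
V₂ = 5.5 × 7.3233/4.9254 = 5.5 × 1.4868 = 8.1776 knots

8.18 knots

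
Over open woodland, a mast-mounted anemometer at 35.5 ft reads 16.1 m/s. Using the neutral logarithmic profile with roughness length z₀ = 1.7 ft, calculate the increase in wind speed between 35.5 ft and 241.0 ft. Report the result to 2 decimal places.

Log law: V₂ = V₁ · ln(z₂/z₀)/ln(z₁/z₀) = 16.1 × 4.9542/3.0389 = 26.2470 m/s
ΔV = 26.2470 − 16.1 = 10.1470 m/s

10.15 m/s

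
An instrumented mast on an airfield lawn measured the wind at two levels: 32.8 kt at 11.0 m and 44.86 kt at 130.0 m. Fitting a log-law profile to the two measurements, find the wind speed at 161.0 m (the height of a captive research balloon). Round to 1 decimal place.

Log law: V ∝ ln(z/z₀). From the pair, with r = V₁/V₂ = 0.73116,
ln z₀ = (ln z₁ − r·ln z₂)/(1 − r) = (2.3979 − 0.73116×4.8675)/0.26884 = -4.3189 → z₀ = 0.01331 m
V₃ = V₁ · ln(z₃/z₀)/ln(z₁/z₀) = 32.8 × 9.4003/6.7168 = 45.9044 kt

45.9 kt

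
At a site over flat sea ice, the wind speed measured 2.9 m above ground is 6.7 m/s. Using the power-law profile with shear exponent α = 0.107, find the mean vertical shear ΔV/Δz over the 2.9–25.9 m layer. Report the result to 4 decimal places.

Power law: V₂ = V₁ · (z₂/z₁)^α = 6.7 × (8.9310)^0.107 = 8.4688 m/s
ΔV/Δz = (8.4688 − 6.7)/(25.9 − 2.9) = 1.7688/23.0000 = 0.07690 m/s/m

0.0769 m/s/m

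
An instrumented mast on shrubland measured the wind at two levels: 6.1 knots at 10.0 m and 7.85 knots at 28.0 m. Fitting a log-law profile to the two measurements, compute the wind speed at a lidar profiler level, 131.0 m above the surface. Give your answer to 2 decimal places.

Log law: V ∝ ln(z/z₀). From the pair, with r = V₁/V₂ = 0.77707,
ln z₀ = (ln z₁ − r·ln z₂)/(1 − r) = (2.3026 − 0.77707×3.3322)/0.22293 = -1.2864 → z₀ = 0.2763 m
V₃ = V₁ · ln(z₃/z₀)/ln(z₁/z₀) = 6.1 × 6.1616/3.5890 = 10.4726 knots

10.47 knots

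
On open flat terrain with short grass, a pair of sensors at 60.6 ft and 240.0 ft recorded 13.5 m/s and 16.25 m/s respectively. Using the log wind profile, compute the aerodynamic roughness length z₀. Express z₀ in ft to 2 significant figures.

Log law: V(z) ∝ ln(z/z₀). With r = V₁/V₂ = 13.5/16.25 = 0.83077,
r · ln(z₂/z₀) = ln(z₁/z₀) ⇒ ln z₀ = (ln z₁ − r·ln z₂)/(1 − r)
ln z₀ = (4.10429 − 0.83077×5.48064) / 0.16923 = -2.6523
z₀ = exp(-2.6523) = 0.07049 ft

z₀ ≈ 0.070 ft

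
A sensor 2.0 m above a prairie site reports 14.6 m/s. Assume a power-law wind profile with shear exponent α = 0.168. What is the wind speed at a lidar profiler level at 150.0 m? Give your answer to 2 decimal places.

Power-law profile: V₂ = V₁ · (z₂/z₁)^α
V₂ = 14.6 × (150.0/2.0)^0.168 = 14.6 × (75.0000)^0.168
    = 14.6 × 2.0654 = 30.1553 m/s

30.16 m/s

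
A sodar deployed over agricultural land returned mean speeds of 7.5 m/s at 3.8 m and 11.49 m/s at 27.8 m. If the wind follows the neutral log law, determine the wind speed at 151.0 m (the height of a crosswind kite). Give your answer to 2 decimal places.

Log law: V ∝ ln(z/z₀). From the pair, with r = V₁/V₂ = 0.65274,
ln z₀ = (ln z₁ − r·ln z₂)/(1 − r) = (1.3350 − 0.65274×3.3250)/0.34726 = -2.4057 → z₀ = 0.09021 m
V₃ = V₁ · ln(z₃/z₀)/ln(z₁/z₀) = 7.5 × 7.4229/3.7407 = 14.8829 m/s

14.88 m/s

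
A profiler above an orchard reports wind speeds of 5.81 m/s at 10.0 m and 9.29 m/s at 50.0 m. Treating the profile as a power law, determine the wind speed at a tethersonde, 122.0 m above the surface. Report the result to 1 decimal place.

12.1 m/s

First find α: α = ln(V₂/V₁)/ln(z₂/z₁) = ln(9.29/5.81)/ln(50.0/10.0) = 0.46936/1.60944 = 0.2916
Extrapolate from 50.0 m to 122.0 m: V₃ = 9.29 × (122.0/50.0)^0.2916 = 9.29 × 1.2971 = 12.0501 m/s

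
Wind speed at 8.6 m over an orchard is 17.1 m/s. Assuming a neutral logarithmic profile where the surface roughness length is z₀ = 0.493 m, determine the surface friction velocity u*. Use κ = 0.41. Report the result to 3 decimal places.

Log law: V(z) = (u*/κ) · ln(z/z₀) ⇒ u* = κ · V / ln(z/z₀)
u* = 0.41 × 17.1 / ln(8.6/0.493) = 0.41 × 17.1 / 2.8590
   = 7.0110 / 2.8590 = 2.4522 m/s

u* ≈ 2.452 m/s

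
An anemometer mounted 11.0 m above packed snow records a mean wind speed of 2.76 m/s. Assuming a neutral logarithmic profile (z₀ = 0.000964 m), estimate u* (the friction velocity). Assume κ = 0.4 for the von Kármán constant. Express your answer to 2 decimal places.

u* ≈ 0.12 m/s

Log law: V(z) = (u*/κ) · ln(z/z₀) ⇒ u* = κ · V / ln(z/z₀)
u* = 0.4 × 2.76 / ln(11.0/0.000964) = 0.4 × 2.76 / 9.3423
   = 1.1040 / 9.3423 = 0.1182 m/s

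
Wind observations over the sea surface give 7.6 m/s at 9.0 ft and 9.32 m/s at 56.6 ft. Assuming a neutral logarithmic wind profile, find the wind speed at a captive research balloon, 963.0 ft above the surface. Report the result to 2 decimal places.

11.97 m/s

Log law: V ∝ ln(z/z₀). From the pair, with r = V₁/V₂ = 0.81545,
ln z₀ = (ln z₁ − r·ln z₂)/(1 − r) = (2.1972 − 0.81545×4.0360)/0.18455 = -5.9276 → z₀ = 0.002665 ft
V₃ = V₁ · ln(z₃/z₀)/ln(z₁/z₀) = 7.6 × 12.7977/8.1249 = 11.9710 m/s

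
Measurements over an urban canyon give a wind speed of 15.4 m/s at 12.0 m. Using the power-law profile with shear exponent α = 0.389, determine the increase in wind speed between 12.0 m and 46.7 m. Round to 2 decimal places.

10.73 m/s

Power law: V₂ = V₁ · (z₂/z₁)^α = 15.4 × (3.8917)^0.389 = 26.1266 m/s
ΔV = 26.1266 − 15.4 = 10.7266 m/s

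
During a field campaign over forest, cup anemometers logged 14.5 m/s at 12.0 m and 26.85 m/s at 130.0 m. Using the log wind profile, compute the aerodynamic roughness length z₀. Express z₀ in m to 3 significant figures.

z₀ ≈ 0.732 m

Log law: V(z) ∝ ln(z/z₀). With r = V₁/V₂ = 14.5/26.85 = 0.54004,
r · ln(z₂/z₀) = ln(z₁/z₀) ⇒ ln z₀ = (ln z₁ − r·ln z₂)/(1 − r)
ln z₀ = (2.48491 − 0.54004×4.86753) / 0.45996 = -0.3125
z₀ = exp(-0.3125) = 0.7316 m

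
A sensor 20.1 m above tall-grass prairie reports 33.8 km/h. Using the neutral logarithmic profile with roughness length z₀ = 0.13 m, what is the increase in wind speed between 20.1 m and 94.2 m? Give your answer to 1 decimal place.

10.4 km/h

Log law: V₂ = V₁ · ln(z₂/z₀)/ln(z₁/z₀) = 33.8 × 6.5856/5.0409 = 44.1574 km/h
ΔV = 44.1574 − 33.8 = 10.3574 km/h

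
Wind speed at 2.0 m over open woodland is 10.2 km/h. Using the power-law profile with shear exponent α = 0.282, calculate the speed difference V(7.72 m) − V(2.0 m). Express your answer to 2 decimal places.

4.73 km/h

Power law: V₂ = V₁ · (z₂/z₁)^α = 10.2 × (3.8600)^0.282 = 14.9286 km/h
ΔV = 14.9286 − 10.2 = 4.7286 km/h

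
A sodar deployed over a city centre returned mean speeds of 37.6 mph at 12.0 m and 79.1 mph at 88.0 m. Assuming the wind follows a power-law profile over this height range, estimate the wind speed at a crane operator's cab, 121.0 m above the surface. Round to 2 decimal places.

First find α: α = ln(V₂/V₁)/ln(z₂/z₁) = ln(79.1/37.6)/ln(88.0/12.0) = 0.74371/1.99243 = 0.3733
Extrapolate from 88.0 m to 121.0 m: V₃ = 79.1 × (121.0/88.0)^0.3733 = 79.1 × 1.1262 = 89.0841 mph

89.08 mph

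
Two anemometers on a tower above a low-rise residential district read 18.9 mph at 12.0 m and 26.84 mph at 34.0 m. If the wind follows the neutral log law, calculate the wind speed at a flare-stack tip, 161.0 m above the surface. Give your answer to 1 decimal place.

38.7 mph

Log law: V ∝ ln(z/z₀). From the pair, with r = V₁/V₂ = 0.70417,
ln z₀ = (ln z₁ − r·ln z₂)/(1 − r) = (2.4849 − 0.70417×3.5264)/0.29583 = 0.0059 → z₀ = 1.006 m
V₃ = V₁ · ln(z₃/z₀)/ln(z₁/z₀) = 18.9 × 5.0755/2.4790 = 38.6956 mph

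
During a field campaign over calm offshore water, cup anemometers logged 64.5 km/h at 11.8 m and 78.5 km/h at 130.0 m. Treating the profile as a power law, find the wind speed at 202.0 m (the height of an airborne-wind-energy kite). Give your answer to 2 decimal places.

81.38 km/h

First find α: α = ln(V₂/V₁)/ln(z₂/z₁) = ln(78.5/64.5)/ln(130.0/11.8) = 0.19643/2.39943 = 0.0819
Extrapolate from 130.0 m to 202.0 m: V₃ = 78.5 × (202.0/130.0)^0.0819 = 78.5 × 1.0367 = 81.3841 km/h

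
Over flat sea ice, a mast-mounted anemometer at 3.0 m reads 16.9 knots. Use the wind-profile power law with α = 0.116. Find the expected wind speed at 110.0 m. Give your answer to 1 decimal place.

25.7 knots

Power-law profile: V₂ = V₁ · (z₂/z₁)^α
V₂ = 16.9 × (110.0/3.0)^0.116 = 16.9 × (36.6667)^0.116
    = 16.9 × 1.5186 = 25.6651 knots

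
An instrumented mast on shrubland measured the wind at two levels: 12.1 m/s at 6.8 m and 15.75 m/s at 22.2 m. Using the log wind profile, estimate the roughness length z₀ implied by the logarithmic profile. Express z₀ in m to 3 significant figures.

Log law: V(z) ∝ ln(z/z₀). With r = V₁/V₂ = 12.1/15.75 = 0.76825,
r · ln(z₂/z₀) = ln(z₁/z₀) ⇒ ln z₀ = (ln z₁ − r·ln z₂)/(1 − r)
ln z₀ = (1.91692 − 0.76825×3.10009) / 0.23175 = -2.0054
z₀ = exp(-2.0054) = 0.1346 m

z₀ ≈ 0.135 m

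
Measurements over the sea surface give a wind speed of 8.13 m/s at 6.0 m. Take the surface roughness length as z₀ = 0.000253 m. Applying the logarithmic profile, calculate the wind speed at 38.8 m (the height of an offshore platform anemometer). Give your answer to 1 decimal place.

9.6 m/s

Log law: V(z) ∝ ln(z/z₀), so V₂/V₁ = ln(z₂/z₀) / ln(z₁/z₀).
ln(38.8/0.000253) = 11.9405, ln(6.0/0.000253) = 10.0739
V₂ = 8.13 × 11.9405/10.0739 = 8.13 × 1.1853 = 9.6365 m/s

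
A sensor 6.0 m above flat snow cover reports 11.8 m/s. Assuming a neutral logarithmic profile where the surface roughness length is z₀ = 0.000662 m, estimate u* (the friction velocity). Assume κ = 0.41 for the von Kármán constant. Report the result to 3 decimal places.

u* ≈ 0.531 m/s

Log law: V(z) = (u*/κ) · ln(z/z₀) ⇒ u* = κ · V / ln(z/z₀)
u* = 0.41 × 11.8 / ln(6.0/0.000662) = 0.41 × 11.8 / 9.1120
   = 4.8380 / 9.1120 = 0.5309 m/s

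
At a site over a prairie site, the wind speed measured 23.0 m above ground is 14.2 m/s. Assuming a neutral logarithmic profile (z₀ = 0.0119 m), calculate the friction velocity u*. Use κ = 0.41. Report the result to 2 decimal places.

Log law: V(z) = (u*/κ) · ln(z/z₀) ⇒ u* = κ · V / ln(z/z₀)
u* = 0.41 × 14.2 / ln(23.0/0.0119) = 0.41 × 14.2 / 7.5667
   = 5.8220 / 7.5667 = 0.7694 m/s

u* ≈ 0.77 m/s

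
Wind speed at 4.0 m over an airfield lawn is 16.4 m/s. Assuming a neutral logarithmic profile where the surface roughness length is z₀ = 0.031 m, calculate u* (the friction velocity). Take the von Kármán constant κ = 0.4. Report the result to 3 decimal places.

Log law: V(z) = (u*/κ) · ln(z/z₀) ⇒ u* = κ · V / ln(z/z₀)
u* = 0.4 × 16.4 / ln(4.0/0.031) = 0.4 × 16.4 / 4.8601
   = 6.5600 / 4.8601 = 1.3498 m/s

u* ≈ 1.350 m/s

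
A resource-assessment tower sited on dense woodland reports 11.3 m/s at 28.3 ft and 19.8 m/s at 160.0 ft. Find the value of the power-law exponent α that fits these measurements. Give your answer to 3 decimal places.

Power law: V₂/V₁ = (z₂/z₁)^α ⇒ α = ln(V₂/V₁) / ln(z₂/z₁)
α = ln(19.8/11.3) / ln(160.0/28.3) = ln(1.7522) / ln(5.6537)
  = 0.56088 / 1.73231 = 0.32377

α ≈ 0.324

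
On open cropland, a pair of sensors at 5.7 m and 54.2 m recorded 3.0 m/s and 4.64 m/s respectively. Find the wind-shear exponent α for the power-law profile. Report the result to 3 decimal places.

α ≈ 0.194

Power law: V₂/V₁ = (z₂/z₁)^α ⇒ α = ln(V₂/V₁) / ln(z₂/z₁)
α = ln(4.64/3.0) / ln(54.2/5.7) = ln(1.5467) / ln(9.5088)
  = 0.43610 / 2.25221 = 0.19363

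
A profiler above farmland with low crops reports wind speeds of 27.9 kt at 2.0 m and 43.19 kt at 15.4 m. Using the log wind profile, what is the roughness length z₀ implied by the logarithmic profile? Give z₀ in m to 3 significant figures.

z₀ ≈ 0.0482 m

Log law: V(z) ∝ ln(z/z₀). With r = V₁/V₂ = 27.9/43.19 = 0.64598,
r · ln(z₂/z₀) = ln(z₁/z₀) ⇒ ln z₀ = (ln z₁ − r·ln z₂)/(1 − r)
ln z₀ = (0.69315 − 0.64598×2.73437) / 0.35402 = -3.0315
z₀ = exp(-3.0315) = 0.04824 m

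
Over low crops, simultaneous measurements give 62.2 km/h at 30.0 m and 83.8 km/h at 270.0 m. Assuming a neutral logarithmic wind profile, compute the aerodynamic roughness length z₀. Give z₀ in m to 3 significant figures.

Log law: V(z) ∝ ln(z/z₀). With r = V₁/V₂ = 62.2/83.8 = 0.74224,
r · ln(z₂/z₀) = ln(z₁/z₀) ⇒ ln z₀ = (ln z₁ − r·ln z₂)/(1 − r)
ln z₀ = (3.40120 − 0.74224×5.59842) / 0.25776 = -2.9260
z₀ = exp(-2.9260) = 0.05361 m

z₀ ≈ 0.0536 m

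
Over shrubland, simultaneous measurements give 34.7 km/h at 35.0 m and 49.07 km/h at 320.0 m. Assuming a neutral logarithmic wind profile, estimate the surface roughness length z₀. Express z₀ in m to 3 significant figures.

z₀ ≈ 0.167 m

Log law: V(z) ∝ ln(z/z₀). With r = V₁/V₂ = 34.7/49.07 = 0.70715,
r · ln(z₂/z₀) = ln(z₁/z₀) ⇒ ln z₀ = (ln z₁ − r·ln z₂)/(1 − r)
ln z₀ = (3.55535 − 0.70715×5.76832) / 0.29285 = -1.7884
z₀ = exp(-1.7884) = 0.1672 m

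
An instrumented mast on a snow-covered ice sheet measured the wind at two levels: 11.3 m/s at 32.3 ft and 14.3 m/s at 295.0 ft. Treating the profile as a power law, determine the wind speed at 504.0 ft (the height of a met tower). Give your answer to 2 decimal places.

First find α: α = ln(V₂/V₁)/ln(z₂/z₁) = ln(14.3/11.3)/ln(295.0/32.3) = 0.23546/2.21191 = 0.1064
Extrapolate from 295.0 ft to 504.0 ft: V₃ = 14.3 × (504.0/295.0)^0.1064 = 14.3 × 1.0587 = 15.1390 m/s

15.14 m/s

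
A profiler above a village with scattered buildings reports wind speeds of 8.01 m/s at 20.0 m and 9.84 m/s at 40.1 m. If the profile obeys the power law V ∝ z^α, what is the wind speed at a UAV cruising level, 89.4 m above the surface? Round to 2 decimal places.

First find α: α = ln(V₂/V₁)/ln(z₂/z₁) = ln(9.84/8.01)/ln(40.1/20.0) = 0.20576/0.69564 = 0.2958
Extrapolate from 40.1 m to 89.4 m: V₃ = 9.84 × (89.4/40.1)^0.2958 = 9.84 × 1.2676 = 12.4735 m/s

12.47 m/s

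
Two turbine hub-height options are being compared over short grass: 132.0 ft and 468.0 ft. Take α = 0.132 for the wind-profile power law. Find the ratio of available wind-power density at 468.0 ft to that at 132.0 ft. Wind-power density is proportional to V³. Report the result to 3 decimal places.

1.651

Speed ratio: V_B/V_A = (z_B/z_A)^α = (468.0/132.0)^0.132 = (3.5455)^0.132 = 1.18183
Power-density ratio: P_B/P_A = (V_B/V_A)³ = (1.18183)³ = 1.65071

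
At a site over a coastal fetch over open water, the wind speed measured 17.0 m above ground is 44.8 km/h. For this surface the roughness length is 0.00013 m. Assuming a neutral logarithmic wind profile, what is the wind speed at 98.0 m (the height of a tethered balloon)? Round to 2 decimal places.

51.46 km/h

Log law: V(z) ∝ ln(z/z₀), so V₂/V₁ = ln(z₂/z₀) / ln(z₁/z₀).
ln(98.0/0.00013) = 13.5329, ln(17.0/0.00013) = 11.7812
V₂ = 44.8 × 13.5329/11.7812 = 44.8 × 1.1487 = 51.4613 km/h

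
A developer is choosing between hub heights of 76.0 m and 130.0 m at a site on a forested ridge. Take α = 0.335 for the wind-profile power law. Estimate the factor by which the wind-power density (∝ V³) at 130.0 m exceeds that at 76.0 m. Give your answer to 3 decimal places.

Speed ratio: V_B/V_A = (z_B/z_A)^α = (130.0/76.0)^0.335 = (1.7105)^0.335 = 1.19701
Power-density ratio: P_B/P_A = (V_B/V_A)³ = (1.19701)³ = 1.71512

1.715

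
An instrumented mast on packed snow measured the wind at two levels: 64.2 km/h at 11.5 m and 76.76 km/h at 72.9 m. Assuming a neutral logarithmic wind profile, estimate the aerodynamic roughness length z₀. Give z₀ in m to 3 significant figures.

z₀ ≈ 0.000914 m

Log law: V(z) ∝ ln(z/z₀). With r = V₁/V₂ = 64.2/76.76 = 0.83637,
r · ln(z₂/z₀) = ln(z₁/z₀) ⇒ ln z₀ = (ln z₁ − r·ln z₂)/(1 − r)
ln z₀ = (2.44235 − 0.83637×4.28909) / 0.16363 = -6.9972
z₀ = exp(-6.9972) = 0.0009144 m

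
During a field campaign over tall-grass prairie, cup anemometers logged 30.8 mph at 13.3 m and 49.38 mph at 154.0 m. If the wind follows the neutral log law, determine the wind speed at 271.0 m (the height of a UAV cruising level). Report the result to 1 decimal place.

53.7 mph

Log law: V ∝ ln(z/z₀). From the pair, with r = V₁/V₂ = 0.62373,
ln z₀ = (ln z₁ − r·ln z₂)/(1 − r) = (2.5878 − 0.62373×5.0370)/0.37627 = -1.4722 → z₀ = 0.2294 m
V₃ = V₁ · ln(z₃/z₀)/ln(z₁/z₀) = 30.8 × 7.0744/4.0600 = 53.6675 mph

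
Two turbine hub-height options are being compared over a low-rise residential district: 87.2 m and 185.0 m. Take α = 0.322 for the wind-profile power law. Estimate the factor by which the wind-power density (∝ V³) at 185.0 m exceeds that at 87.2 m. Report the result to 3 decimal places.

Speed ratio: V_B/V_A = (z_B/z_A)^α = (185.0/87.2)^0.322 = (2.1216)^0.322 = 1.27404
Power-density ratio: P_B/P_A = (V_B/V_A)³ = (1.27404)³ = 2.06799

2.068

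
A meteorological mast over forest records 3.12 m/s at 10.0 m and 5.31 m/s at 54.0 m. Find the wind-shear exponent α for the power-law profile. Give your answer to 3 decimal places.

α ≈ 0.315

Power law: V₂/V₁ = (z₂/z₁)^α ⇒ α = ln(V₂/V₁) / ln(z₂/z₁)
α = ln(5.31/3.12) / ln(54.0/10.0) = ln(1.7019) / ln(5.4000)
  = 0.53176 / 1.68640 = 0.31532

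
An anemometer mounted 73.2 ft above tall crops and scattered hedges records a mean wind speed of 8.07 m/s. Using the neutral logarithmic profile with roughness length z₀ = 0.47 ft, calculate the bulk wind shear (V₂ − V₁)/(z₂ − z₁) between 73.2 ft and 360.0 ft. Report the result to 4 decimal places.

0.0089 m/s/ft

Log law: V₂ = V₁ · ln(z₂/z₀)/ln(z₁/z₀) = 8.07 × 6.6411/5.0482 = 10.6164 m/s
ΔV/Δz = (10.6164 − 8.07)/(360.0 − 73.2) = 2.5464/286.8000 = 0.00888 m/s/ft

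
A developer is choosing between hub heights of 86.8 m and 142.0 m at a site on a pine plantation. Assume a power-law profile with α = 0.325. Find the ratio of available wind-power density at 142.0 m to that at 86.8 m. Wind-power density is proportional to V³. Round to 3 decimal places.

Speed ratio: V_B/V_A = (z_B/z_A)^α = (142.0/86.8)^0.325 = (1.6359)^0.325 = 1.17348
Power-density ratio: P_B/P_A = (V_B/V_A)³ = (1.17348)³ = 1.61594

1.616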